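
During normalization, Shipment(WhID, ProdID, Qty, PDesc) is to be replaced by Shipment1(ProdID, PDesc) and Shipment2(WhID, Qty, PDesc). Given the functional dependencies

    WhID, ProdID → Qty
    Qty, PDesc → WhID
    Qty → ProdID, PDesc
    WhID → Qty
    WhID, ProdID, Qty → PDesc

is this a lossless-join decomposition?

No

Common attributes: Shipment1 ∩ Shipment2 = {PDesc}.
No dependency enlarges {PDesc}, so (PDesc)⁺ = {PDesc}.
The closure contains neither all of Shipment1 = {ProdID, PDesc} nor all of Shipment2 = {WhID, Qty, PDesc}, so the common attributes are not a superkey of either fragment. The join is lossy.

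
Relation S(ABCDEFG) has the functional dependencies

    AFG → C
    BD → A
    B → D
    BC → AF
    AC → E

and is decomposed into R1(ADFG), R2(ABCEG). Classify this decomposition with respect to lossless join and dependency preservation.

Lossless test: (AG)⁺ = {AG}, which is a superkey of neither fragment — lossy.
Dependency preservation: the restricted closure of {AFG} across the fragments never reaches {C}, so AFG → C cannot be enforced without a join — not preserved.

lossy and not dependency-preserving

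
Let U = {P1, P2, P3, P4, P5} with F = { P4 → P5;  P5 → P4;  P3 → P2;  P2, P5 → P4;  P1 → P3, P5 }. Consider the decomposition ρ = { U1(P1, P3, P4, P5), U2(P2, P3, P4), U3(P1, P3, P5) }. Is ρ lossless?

Yes

Chase test. Columns are P1, P2, P3, P4, P5; row i has aⱼ where attribute j ∈ Ui, else bᵢⱼ.
Initial tableau (one row per fragment):
  row 1: a1 b12 a3 a4 a5
  row 2: b21 a2 a3 a4 b25
  row 3: a1 b32 a3 b34 a5
Rows 1 and 2 agree on P4; apply P4→P5 and equate their P5 entries.
Rows 1 and 3 agree on P5; apply P5→P4 and equate their P4 entries.
Rows 1 and 2 agree on P3; apply P3→P2 and equate their P2 entries.
Rows 1 and 3 agree on P3; apply P3→P2 and equate their P2 entries.
Row 1 is now all distinguished symbols — the join is lossless.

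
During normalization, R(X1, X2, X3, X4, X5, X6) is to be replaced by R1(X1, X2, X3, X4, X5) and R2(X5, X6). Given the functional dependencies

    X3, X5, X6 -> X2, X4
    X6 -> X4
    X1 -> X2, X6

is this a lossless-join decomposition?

Common attributes: R1 ∩ R2 = {X5}.
No dependency enlarges {X5}, so (X5)⁺ = {X5}.
The closure contains neither all of R1 = {X1, X2, X3, X4, X5} nor all of R2 = {X5, X6}, so the common attributes are not a superkey of either fragment. The join is lossy.

No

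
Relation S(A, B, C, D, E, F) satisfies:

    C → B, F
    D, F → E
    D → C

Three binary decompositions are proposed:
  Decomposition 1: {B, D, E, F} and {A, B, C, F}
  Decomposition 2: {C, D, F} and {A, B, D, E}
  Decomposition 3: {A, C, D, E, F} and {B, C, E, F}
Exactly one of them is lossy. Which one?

Decomposition 1

Decomposition 1: common = {B, F}, closure = {B, F} → lossy.
Decomposition 2: common = {D}, closure = {B, C, D, E, F} → lossless.
Decomposition 3: common = {C, E, F}, closure = {B, C, E, F} → lossless.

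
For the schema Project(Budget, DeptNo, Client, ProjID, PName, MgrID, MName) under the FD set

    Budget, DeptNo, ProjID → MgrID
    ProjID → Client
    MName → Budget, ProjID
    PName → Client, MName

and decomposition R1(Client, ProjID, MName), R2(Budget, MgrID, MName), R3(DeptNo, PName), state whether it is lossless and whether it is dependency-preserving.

lossy and not dependency-preserving

Lossless test (chase): Rows 1 and 2 agree on MName; apply MName→Budget, ProjID and equate their Budget, ProjID entries. Rows 1 and 2 agree on ProjID; apply ProjID→Client and equate their Client entries. No row becomes fully distinguished — the join is lossy.
Dependency preservation: the restricted closure of {Budget, DeptNo, ProjID} across the fragments never reaches {MgrID}, so Budget, DeptNo, ProjID → MgrID cannot be enforced without a join — not preserved.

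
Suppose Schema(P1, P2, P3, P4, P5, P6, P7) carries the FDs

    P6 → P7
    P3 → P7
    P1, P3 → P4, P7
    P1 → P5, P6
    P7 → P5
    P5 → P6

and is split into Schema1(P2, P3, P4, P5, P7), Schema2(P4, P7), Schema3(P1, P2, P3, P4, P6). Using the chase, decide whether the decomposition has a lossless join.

Chase test. Columns are P1, P2, P3, P4, P5, P6, P7; row i has aⱼ where attribute j ∈ Schemai, else bᵢⱼ.
Initial tableau (one row per fragment):
  row 1: b11 a2 a3 a4 a5 b16 a7
  row 2: b21 b22 b23 a4 b25 b26 a7
  row 3: a1 a2 a3 a4 b35 a6 b37
Rows 1 and 3 agree on P3; apply P3→P7 and equate their P7 entries.
Rows 1 and 2 agree on P7; apply P7→P5 and equate their P5 entries.
Rows 1 and 3 agree on P7; apply P7→P5 and equate their P5 entries.
Rows 1 and 2 agree on P5; apply P5→P6 and equate their P6 entries.
Rows 1 and 3 agree on P5; apply P5→P6 and equate their P6 entries.
Row 3 is now all distinguished symbols — the join is lossless.

Yes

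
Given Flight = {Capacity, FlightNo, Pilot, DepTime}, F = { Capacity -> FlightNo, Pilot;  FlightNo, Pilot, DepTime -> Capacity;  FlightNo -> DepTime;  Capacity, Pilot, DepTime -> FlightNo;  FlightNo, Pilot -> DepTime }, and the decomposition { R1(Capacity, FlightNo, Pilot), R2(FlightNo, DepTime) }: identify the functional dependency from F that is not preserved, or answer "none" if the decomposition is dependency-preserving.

none

Capacity → FlightNo, Pilot lies within R1.
FlightNo, Pilot, DepTime → Capacity: restricted closure across fragments reaches Capacity.
FlightNo → DepTime lies within R2.
Capacity, Pilot, DepTime → FlightNo: restricted closure across fragments reaches FlightNo.
FlightNo, Pilot → DepTime: restricted closure across fragments reaches DepTime.
Every dependency is enforceable on the fragments, so the decomposition is dependency-preserving.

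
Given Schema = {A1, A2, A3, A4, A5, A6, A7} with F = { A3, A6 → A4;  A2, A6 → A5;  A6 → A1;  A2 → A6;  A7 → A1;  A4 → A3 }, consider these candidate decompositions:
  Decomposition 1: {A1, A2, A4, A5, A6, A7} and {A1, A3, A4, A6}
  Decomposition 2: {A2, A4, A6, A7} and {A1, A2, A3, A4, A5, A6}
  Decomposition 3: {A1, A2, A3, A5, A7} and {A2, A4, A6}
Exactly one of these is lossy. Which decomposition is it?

Decomposition 1: common = {A1, A4, A6}, closure = {A1, A3, A4, A6} → lossless.
Decomposition 2: common = {A2, A4, A6}, closure = {A1, A2, A3, A4, A5, A6} → lossless.
Decomposition 3: common = {A2}, closure = {A1, A2, A5, A6} → lossy.

Decomposition 3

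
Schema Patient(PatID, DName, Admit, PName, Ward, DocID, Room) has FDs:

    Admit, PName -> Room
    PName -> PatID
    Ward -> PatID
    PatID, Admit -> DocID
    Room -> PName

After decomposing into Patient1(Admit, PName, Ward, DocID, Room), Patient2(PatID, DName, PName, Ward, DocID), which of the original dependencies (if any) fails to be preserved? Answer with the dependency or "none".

Check PatID, Admit → DocID: no single fragment contains all of {PatID, Admit, DocID}, and the restricted closure of {PatID, Admit} across the fragments never reaches {DocID}.
Admit, PName → Room is preserved.
PName → PatID is preserved.
Ward → PatID is preserved.
Room → PName is preserved.

PatID, Admit -> DocID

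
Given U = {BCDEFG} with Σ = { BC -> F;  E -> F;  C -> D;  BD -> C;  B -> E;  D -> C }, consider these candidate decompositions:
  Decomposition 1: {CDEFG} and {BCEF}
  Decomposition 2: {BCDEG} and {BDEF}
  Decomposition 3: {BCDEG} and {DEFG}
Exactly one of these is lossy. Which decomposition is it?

Decomposition 1

Decomposition 1: common = {CEF}, closure = {CDEF} → lossy.
Decomposition 2: common = {BDE}, closure = {BCDEF} → lossless.
Decomposition 3: common = {DEG}, closure = {CDEFG} → lossless.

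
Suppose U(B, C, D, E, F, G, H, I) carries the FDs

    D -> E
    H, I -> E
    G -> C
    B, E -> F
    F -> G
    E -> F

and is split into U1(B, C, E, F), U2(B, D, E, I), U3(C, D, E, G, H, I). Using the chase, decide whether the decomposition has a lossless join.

Chase test. Columns are B, C, D, E, F, G, H, I; row i has aⱼ where attribute j ∈ Ui, else bᵢⱼ.
Initial tableau (one row per fragment):
  row 1: a1 a2 b13 a4 a5 b16 b17 b18
  row 2: a1 b22 a3 a4 b25 b26 b27 a8
  row 3: b31 a2 a3 a4 b35 a6 a7 a8
Rows 1 and 2 agree on B, E; apply B, E→F and equate their F entries.
Rows 1 and 2 agree on F; apply F→G and equate their G entries.
Rows 1 and 3 agree on E; apply E→F and equate their F entries.
Rows 1 and 2 agree on G; apply G→C and equate their C entries.
Rows 1 and 3 agree on F; apply F→G and equate their G entries.
No row becomes fully distinguished — the join is lossy.

No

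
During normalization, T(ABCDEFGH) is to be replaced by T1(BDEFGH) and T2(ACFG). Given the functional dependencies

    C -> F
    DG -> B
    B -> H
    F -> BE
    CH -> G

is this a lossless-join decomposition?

Common attributes: T1 ∩ T2 = {FG}.
Closure of {FG}: F → BE applies, adding BE; B → H applies, adding H. So (FG)⁺ = {BEFGH}.
The closure contains neither all of T1 = {BDEFGH} nor all of T2 = {ACFG}, so the common attributes are not a superkey of either fragment. The join is lossy.

No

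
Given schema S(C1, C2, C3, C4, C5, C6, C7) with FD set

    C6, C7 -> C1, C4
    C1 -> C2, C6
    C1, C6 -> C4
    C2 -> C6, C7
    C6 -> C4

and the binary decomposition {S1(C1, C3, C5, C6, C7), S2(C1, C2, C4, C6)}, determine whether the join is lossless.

Yes

Common attributes: S1 ∩ S2 = {C1, C6}.
Closure of {C1, C6}: C1 → C2, C6 applies, adding C2; C1, C6 → C4 applies, adding C4; C2 → C6, C7 applies, adding C7. So (C1, C6)⁺ = {C1, C2, C4, C6, C7}.
This closure contains every attribute of S2, so S1 ∩ S2 → S2. The join is lossless.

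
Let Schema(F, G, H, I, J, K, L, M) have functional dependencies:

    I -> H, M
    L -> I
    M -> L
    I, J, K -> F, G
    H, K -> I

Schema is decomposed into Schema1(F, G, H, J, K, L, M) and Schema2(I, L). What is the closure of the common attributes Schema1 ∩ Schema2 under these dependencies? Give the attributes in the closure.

H, I, L, M

Schema1 ∩ Schema2 = {L}.
L → I applies, adding I
I → H, M applies, adding H, M
Closure: {H, I, L, M}.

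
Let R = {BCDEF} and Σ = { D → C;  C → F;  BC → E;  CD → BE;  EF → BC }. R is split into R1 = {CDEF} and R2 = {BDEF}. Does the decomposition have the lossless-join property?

Yes

Common attributes: R1 ∩ R2 = {DEF}.
Closure of {DEF}: D → C applies, adding C; CD → BE applies, adding B. So (DEF)⁺ = {BCDEF}.
This closure contains every attribute of R1, so R1 ∩ R2 → R1. The join is lossless.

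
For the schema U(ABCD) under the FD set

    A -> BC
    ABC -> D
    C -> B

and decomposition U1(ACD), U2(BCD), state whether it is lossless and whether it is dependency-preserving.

lossless and dependency-preserving

Lossless test: (CD)⁺ = {BCD}, which contains all of one fragment — lossless.
Dependency preservation: A → BC; ABC → D are not contained in any single fragment, but the restricted closure of each left-hand side across the fragments still reaches the right-hand side; the remaining FDs each lie inside some fragment. All dependencies are preserved.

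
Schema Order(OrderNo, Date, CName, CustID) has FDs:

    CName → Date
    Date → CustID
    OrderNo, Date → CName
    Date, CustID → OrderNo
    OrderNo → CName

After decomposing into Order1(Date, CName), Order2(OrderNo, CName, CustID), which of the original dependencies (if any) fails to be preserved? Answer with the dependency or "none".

none

CName → Date lies within Order1.
Date → CustID: restricted closure across fragments reaches CustID.
OrderNo, Date → CName: restricted closure across fragments reaches CName.
Date, CustID → OrderNo: restricted closure across fragments reaches OrderNo.
OrderNo → CName lies within Order2.
Every dependency is enforceable on the fragments, so the decomposition is dependency-preserving.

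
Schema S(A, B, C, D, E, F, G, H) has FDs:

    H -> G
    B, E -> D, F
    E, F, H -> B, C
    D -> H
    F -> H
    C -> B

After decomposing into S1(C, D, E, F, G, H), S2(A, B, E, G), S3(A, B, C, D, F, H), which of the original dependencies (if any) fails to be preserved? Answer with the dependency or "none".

Check B, E → D, F: no single fragment contains all of {B, D, E, F}, and the restricted closure of {B, E} across the fragments never reaches {D, F}.
H → G is preserved.
E, F, H → B, C is preserved.
D → H is preserved.
F → H is preserved.
C → B is preserved.

B, E -> D, F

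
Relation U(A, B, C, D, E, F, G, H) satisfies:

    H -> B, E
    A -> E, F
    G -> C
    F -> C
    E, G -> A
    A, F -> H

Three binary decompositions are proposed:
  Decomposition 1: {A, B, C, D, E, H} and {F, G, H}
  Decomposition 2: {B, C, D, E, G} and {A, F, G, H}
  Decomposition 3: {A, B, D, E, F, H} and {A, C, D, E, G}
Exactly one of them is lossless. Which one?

Decomposition 3

Decomposition 1: common = {H}, closure = {B, E, H} → lossy.
Decomposition 2: common = {G}, closure = {C, G} → lossy.
Decomposition 3: common = {A, D, E}, closure = {A, B, C, D, E, F, H} → lossless.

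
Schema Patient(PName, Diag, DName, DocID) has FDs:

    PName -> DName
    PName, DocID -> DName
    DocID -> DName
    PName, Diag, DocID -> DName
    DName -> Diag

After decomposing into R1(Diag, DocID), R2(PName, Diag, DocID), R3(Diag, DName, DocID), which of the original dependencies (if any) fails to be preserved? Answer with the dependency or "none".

Check PName → DName: no single fragment contains all of {PName, DName}, and the restricted closure of {PName} across the fragments never reaches {DName}.
PName, DocID → DName is preserved.
DocID → DName is preserved.
PName, Diag, DocID → DName is preserved.
DName → Diag is preserved.

PName -> DName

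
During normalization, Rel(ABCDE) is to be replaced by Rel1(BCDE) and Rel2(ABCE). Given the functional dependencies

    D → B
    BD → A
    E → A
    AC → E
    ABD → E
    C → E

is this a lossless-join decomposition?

Yes

Common attributes: Rel1 ∩ Rel2 = {BCE}.
Closure of {BCE}: E → A applies, adding A. So (BCE)⁺ = {ABCE}.
This closure contains every attribute of Rel2, so Rel1 ∩ Rel2 → Rel2. The join is lossless.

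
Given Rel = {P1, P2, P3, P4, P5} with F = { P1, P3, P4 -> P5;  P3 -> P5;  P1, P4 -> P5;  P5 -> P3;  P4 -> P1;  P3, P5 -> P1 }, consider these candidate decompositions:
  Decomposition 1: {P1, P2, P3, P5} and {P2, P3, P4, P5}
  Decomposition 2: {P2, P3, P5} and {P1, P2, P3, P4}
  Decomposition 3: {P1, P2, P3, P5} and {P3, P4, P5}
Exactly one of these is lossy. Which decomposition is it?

Decomposition 1: common = {P2, P3, P5}, closure = {P1, P2, P3, P5} → lossless.
Decomposition 2: common = {P2, P3}, closure = {P1, P2, P3, P5} → lossless.
Decomposition 3: common = {P3, P5}, closure = {P1, P3, P5} → lossy.

Decomposition 3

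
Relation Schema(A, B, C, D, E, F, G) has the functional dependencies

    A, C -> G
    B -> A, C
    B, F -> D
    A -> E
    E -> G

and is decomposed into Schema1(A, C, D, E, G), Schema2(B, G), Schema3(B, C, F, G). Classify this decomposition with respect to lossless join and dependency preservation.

lossy and not dependency-preserving

Lossless test (chase): Rows 2 and 3 agree on B; apply B→A, C and equate their A, C entries. Rows 2 and 3 agree on A; apply A→E and equate their E entries. No row becomes fully distinguished — the join is lossy.
Dependency preservation: the restricted closure of {B} across the fragments never reaches {A, C}, so B → A, C cannot be enforced without a join — not preserved.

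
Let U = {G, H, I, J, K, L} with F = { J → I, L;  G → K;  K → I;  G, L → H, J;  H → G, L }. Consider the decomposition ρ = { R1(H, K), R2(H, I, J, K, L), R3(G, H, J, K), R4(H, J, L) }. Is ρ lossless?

Chase test. Columns are G, H, I, J, K, L; row i has aⱼ where attribute j ∈ Ri, else bᵢⱼ.
Initial tableau (one row per fragment):
  row 1: b11 a2 b13 b14 a5 b16
  row 2: b21 a2 a3 a4 a5 a6
  row 3: a1 a2 b33 a4 a5 b36
  row 4: b41 a2 b43 a4 b45 a6
Rows 2 and 3 agree on J; apply J→I, L and equate their I, L entries.
Rows 2 and 4 agree on J; apply J→I, L and equate their I, L entries.
Rows 1 and 2 agree on K; apply K→I and equate their I entries.
Rows 1 and 2 agree on H; apply H→G, L and equate their G, L entries.
Rows 1 and 3 agree on H; apply H→G, L and equate their G, L entries.
Rows 1 and 4 agree on H; apply H→G, L and equate their G, L entries.
Rows 1 and 4 agree on G; apply G→K and equate their K entries.
Rows 1 and 2 agree on G, L; apply G, L→H, J and equate their H, J entries.
Row 1 is now all distinguished symbols — the join is lossless.

Yes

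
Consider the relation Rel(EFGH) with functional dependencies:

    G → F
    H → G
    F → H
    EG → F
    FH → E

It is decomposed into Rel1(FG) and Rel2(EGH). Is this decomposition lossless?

Common attributes: Rel1 ∩ Rel2 = {G}.
Closure of {G}: G → F applies, adding F; F → H applies, adding H; FH → E applies, adding E. So (G)⁺ = {EFGH}.
This closure contains every attribute of Rel1, so Rel1 ∩ Rel2 → Rel1. The join is lossless.

Yes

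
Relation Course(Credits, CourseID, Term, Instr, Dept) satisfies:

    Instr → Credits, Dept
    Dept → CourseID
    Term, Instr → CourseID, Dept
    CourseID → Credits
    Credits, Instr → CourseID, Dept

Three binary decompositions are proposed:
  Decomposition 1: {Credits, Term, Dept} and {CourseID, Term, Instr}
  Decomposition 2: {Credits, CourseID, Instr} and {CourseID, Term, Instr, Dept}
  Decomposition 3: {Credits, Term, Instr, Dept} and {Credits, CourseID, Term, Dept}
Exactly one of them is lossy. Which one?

Decomposition 1: common = {Term}, closure = {Term} → lossy.
Decomposition 2: common = {CourseID, Instr}, closure = {Credits, CourseID, Instr, Dept} → lossless.
Decomposition 3: common = {Credits, Term, Dept}, closure = {Credits, CourseID, Term, Dept} → lossless.

Decomposition 1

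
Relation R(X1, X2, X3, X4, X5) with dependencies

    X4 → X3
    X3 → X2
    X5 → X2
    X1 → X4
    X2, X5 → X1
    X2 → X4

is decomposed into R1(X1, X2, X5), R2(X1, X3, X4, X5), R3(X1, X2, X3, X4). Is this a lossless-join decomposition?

Yes

Chase test. Columns are X1, X2, X3, X4, X5; row i has aⱼ where attribute j ∈ Ri, else bᵢⱼ.
Initial tableau (one row per fragment):
  row 1: a1 a2 b13 b14 a5
  row 2: a1 b22 a3 a4 a5
  row 3: a1 a2 a3 a4 b35
Rows 2 and 3 agree on X3; apply X3→X2 and equate their X2 entries.
Rows 1 and 2 agree on X1; apply X1→X4 and equate their X4 entries.
Rows 1 and 2 agree on X4; apply X4→X3 and equate their X3 entries.
Row 1 is now all distinguished symbols — the join is lossless.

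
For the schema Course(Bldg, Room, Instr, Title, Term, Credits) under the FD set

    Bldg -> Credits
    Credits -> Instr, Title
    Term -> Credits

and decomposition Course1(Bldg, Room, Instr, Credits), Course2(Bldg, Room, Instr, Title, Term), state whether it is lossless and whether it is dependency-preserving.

Lossless test: (Bldg, Room, Instr)⁺ = {Bldg, Room, Instr, Title, Credits}, which contains all of one fragment — lossless.
Dependency preservation: the restricted closure of {Credits} across the fragments never reaches {Instr, Title}, so Credits → Instr, Title cannot be enforced without a join — not preserved.

lossless but not dependency-preserving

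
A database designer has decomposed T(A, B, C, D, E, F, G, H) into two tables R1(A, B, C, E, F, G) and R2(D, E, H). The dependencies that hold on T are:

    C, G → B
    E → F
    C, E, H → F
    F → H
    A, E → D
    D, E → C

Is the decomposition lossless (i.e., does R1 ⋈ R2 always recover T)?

Common attributes: R1 ∩ R2 = {E}.
Closure of {E}: E → F applies, adding F; F → H applies, adding H. So (E)⁺ = {E, F, H}.
The closure contains neither all of R1 = {A, B, C, E, F, G} nor all of R2 = {D, E, H}, so the common attributes are not a superkey of either fragment. The join is lossy.

No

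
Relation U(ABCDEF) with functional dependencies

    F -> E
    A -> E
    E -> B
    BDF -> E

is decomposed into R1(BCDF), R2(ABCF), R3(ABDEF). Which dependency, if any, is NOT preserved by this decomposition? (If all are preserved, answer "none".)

none

F → E lies within R3.
A → E lies within R3.
E → B lies within R3.
BDF → E lies within R3.
Every dependency is enforceable on the fragments, so the decomposition is dependency-preserving.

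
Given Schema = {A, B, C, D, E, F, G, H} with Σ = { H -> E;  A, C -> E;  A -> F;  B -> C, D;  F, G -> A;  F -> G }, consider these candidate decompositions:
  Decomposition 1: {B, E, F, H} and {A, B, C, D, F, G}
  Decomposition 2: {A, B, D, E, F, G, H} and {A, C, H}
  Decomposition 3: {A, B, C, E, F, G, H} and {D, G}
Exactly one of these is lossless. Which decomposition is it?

Decomposition 1

Decomposition 1: common = {B, F}, closure = {A, B, C, D, E, F, G} → lossless.
Decomposition 2: common = {A, H}, closure = {A, E, F, G, H} → lossy.
Decomposition 3: common = {G}, closure = {G} → lossy.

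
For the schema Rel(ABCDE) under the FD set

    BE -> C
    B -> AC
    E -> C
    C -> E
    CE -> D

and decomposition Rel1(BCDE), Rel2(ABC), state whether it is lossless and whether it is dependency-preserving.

Lossless test: (BC)⁺ = {ABCDE}, which contains all of one fragment — lossless.
Dependency preservation: every FD's attributes lie within a single fragment, so each can be enforced locally — preserved.

lossless and dependency-preserving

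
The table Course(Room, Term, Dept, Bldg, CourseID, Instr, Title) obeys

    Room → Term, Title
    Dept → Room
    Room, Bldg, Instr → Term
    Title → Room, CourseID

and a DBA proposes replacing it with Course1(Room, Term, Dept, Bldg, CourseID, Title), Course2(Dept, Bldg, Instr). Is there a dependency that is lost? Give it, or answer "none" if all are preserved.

none

Room → Term, Title lies within Course1.
Dept → Room lies within Course1.
Room, Bldg, Instr → Term: restricted closure across fragments reaches Term.
Title → Room, CourseID lies within Course1.
Every dependency is enforceable on the fragments, so the decomposition is dependency-preserving.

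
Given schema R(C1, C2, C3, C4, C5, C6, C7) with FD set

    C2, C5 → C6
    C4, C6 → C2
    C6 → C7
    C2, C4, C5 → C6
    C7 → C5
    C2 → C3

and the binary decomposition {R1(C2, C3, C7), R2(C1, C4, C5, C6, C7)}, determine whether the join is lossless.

Common attributes: R1 ∩ R2 = {C7}.
Closure of {C7}: C7 → C5 applies, adding C5. So (C7)⁺ = {C5, C7}.
The closure contains neither all of R1 = {C2, C3, C7} nor all of R2 = {C1, C4, C5, C6, C7}, so the common attributes are not a superkey of either fragment. The join is lossy.

No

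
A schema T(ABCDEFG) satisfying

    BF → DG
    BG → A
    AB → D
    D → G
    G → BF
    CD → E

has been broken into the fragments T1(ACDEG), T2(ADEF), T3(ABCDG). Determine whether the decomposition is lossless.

Chase test. Columns are ABCDEFG; row i has aⱼ where attribute j ∈ Ti, else bᵢⱼ.
Initial tableau (one row per fragment):
  row 1: a1 b12 a3 a4 a5 b16 a7
  row 2: a1 b22 b23 a4 a5 a6 b27
  row 3: a1 a2 a3 a4 b35 b36 a7
Rows 1 and 2 agree on D; apply D→G and equate their G entries.
Rows 1 and 2 agree on G; apply G→BF and equate their BF entries.
Rows 1 and 3 agree on G; apply G→BF and equate their BF entries.
Rows 1 and 3 agree on CD; apply CD→E and equate their E entries.
Row 1 is now all distinguished symbols — the join is lossless.

Yes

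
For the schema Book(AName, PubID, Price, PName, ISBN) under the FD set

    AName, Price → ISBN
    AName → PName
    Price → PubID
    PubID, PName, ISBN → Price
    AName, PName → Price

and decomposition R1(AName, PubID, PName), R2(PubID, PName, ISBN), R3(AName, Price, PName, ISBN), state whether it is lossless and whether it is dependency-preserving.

lossless but not dependency-preserving

Lossless test (chase): Rows 1 and 3 agree on AName, PName; apply AName, PName→Price and equate their Price entries. Rows 1 and 3 agree on AName, Price; apply AName, Price→ISBN and equate their ISBN entries. Rows 1 and 3 agree on Price; apply Price→PubID and equate their PubID entries. Rows 1 and 2 agree on PubID, PName, ISBN; apply PubID, PName, ISBN→Price and equate their Price entries. Row 1 is now all distinguished symbols — the join is lossless.
Dependency preservation: the restricted closure of {Price} across the fragments never reaches {PubID}, so Price → PubID cannot be enforced without a join — not preserved.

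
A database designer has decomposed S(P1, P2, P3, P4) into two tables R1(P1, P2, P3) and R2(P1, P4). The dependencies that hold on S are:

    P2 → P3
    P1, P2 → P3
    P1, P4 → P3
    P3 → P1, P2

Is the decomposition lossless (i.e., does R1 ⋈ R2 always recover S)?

No

Common attributes: R1 ∩ R2 = {P1}.
No dependency enlarges {P1}, so (P1)⁺ = {P1}.
The closure contains neither all of R1 = {P1, P2, P3} nor all of R2 = {P1, P4}, so the common attributes are not a superkey of either fragment. The join is lossy.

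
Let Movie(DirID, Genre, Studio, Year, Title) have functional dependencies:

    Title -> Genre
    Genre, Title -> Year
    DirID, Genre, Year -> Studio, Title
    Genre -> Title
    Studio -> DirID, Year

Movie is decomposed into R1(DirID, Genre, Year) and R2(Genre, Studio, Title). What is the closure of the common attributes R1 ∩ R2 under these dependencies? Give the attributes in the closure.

Genre, Year, Title

R1 ∩ R2 = {Genre}.
Genre → Title applies, adding Title
Genre, Title → Year applies, adding Year
Closure: {Genre, Year, Title}.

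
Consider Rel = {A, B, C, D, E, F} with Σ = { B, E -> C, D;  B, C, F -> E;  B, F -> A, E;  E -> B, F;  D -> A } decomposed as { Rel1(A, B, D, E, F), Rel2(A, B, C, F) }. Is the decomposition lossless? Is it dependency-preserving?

lossless and dependency-preserving

Lossless test: (A, B, F)⁺ = {A, B, C, D, E, F}, which contains all of one fragment — lossless.
Dependency preservation: B, E → C, D; B, C, F → E are not contained in any single fragment, but the restricted closure of each left-hand side across the fragments still reaches the right-hand side; the remaining FDs each lie inside some fragment. All dependencies are preserved.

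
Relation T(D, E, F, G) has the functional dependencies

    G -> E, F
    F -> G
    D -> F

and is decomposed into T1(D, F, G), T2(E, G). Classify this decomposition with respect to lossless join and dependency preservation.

lossless and dependency-preserving

Lossless test: (G)⁺ = {E, F, G}, which contains all of one fragment — lossless.
Dependency preservation: G → E, F is not contained in any single fragment, but the restricted closure of its left-hand side across the fragments still reaches the right-hand side; the remaining FDs each lie inside some fragment. All dependencies are preserved.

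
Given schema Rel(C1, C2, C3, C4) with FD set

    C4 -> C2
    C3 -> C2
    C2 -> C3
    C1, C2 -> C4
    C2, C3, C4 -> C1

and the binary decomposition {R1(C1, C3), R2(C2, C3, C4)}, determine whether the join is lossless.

Common attributes: R1 ∩ R2 = {C3}.
Closure of {C3}: C3 → C2 applies, adding C2. So (C3)⁺ = {C2, C3}.
The closure contains neither all of R1 = {C1, C3} nor all of R2 = {C2, C3, C4}, so the common attributes are not a superkey of either fragment. The join is lossy.

No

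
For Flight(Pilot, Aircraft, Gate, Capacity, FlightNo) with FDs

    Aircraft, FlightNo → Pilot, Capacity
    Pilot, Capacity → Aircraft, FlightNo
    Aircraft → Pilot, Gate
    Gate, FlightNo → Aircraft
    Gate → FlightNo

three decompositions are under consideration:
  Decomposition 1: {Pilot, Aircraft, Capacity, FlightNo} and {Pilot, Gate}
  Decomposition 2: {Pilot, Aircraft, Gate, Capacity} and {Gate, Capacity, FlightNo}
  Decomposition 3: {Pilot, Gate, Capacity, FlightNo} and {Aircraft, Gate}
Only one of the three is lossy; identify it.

Decomposition 1

Decomposition 1: common = {Pilot}, closure = {Pilot} → lossy.
Decomposition 2: common = {Gate, Capacity}, closure = {Pilot, Aircraft, Gate, Capacity, FlightNo} → lossless.
Decomposition 3: common = {Gate}, closure = {Pilot, Aircraft, Gate, Capacity, FlightNo} → lossless.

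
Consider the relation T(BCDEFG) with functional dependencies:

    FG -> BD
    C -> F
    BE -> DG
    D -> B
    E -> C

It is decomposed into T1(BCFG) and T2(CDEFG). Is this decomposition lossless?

Yes

Common attributes: T1 ∩ T2 = {CFG}.
Closure of {CFG}: FG → BD applies, adding BD. So (CFG)⁺ = {BCDFG}.
This closure contains every attribute of T1, so T1 ∩ T2 → T1. The join is lossless.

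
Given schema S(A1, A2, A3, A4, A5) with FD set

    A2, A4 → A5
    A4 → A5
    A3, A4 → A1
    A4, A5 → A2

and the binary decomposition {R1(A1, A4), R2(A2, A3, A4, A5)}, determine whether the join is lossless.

Common attributes: R1 ∩ R2 = {A4}.
Closure of {A4}: A4 → A5 applies, adding A5; A4, A5 → A2 applies, adding A2. So (A4)⁺ = {A2, A4, A5}.
The closure contains neither all of R1 = {A1, A4} nor all of R2 = {A2, A3, A4, A5}, so the common attributes are not a superkey of either fragment. The join is lossy.

No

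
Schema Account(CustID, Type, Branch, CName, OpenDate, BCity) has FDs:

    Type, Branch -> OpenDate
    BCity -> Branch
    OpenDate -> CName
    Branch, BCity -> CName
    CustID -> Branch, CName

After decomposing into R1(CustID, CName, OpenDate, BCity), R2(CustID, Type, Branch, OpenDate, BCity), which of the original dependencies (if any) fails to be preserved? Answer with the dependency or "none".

Type, Branch → OpenDate lies within R2.
BCity → Branch lies within R2.
OpenDate → CName lies within R1.
Branch, BCity → CName: restricted closure across fragments reaches CName.
CustID → Branch, CName: restricted closure across fragments reaches Branch, CName.
Every dependency is enforceable on the fragments, so the decomposition is dependency-preserving.

none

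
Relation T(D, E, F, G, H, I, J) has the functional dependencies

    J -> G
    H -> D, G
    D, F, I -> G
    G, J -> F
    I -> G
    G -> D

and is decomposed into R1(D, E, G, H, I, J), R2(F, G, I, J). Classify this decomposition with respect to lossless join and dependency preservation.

Lossless test: (G, I, J)⁺ = {D, F, G, I, J}, which contains all of one fragment — lossless.
Dependency preservation: D, F, I → G is not contained in any single fragment, but the restricted closure of its left-hand side across the fragments still reaches the right-hand side; the remaining FDs each lie inside some fragment. All dependencies are preserved.

lossless and dependency-preserving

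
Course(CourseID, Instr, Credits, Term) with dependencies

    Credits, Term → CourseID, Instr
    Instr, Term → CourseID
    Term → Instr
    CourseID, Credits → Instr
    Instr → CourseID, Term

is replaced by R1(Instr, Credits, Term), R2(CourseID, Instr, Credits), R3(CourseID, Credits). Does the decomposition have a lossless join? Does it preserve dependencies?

lossless and dependency-preserving

Lossless test (chase): Rows 2 and 3 agree on CourseID, Credits; apply CourseID, Credits→Instr and equate their Instr entries. Rows 1 and 2 agree on Instr; apply Instr→CourseID, Term and equate their CourseID, Term entries. Rows 1 and 3 agree on Instr; apply Instr→CourseID, Term and equate their CourseID, Term entries. Row 1 is now all distinguished symbols — the join is lossless.
Dependency preservation: Credits, Term → CourseID, Instr; Instr, Term → CourseID; Instr → CourseID, Term are not contained in any single fragment, but the restricted closure of each left-hand side across the fragments still reaches the right-hand side; the remaining FDs each lie inside some fragment. All dependencies are preserved.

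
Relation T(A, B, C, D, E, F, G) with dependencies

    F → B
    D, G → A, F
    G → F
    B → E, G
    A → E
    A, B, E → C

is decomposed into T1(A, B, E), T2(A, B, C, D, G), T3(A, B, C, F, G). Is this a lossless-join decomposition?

Yes

Chase test. Columns are A, B, C, D, E, F, G; row i has aⱼ where attribute j ∈ Ti, else bᵢⱼ.
Initial tableau (one row per fragment):
  row 1: a1 a2 b13 b14 a5 b16 b17
  row 2: a1 a2 a3 a4 b25 b26 a7
  row 3: a1 a2 a3 b34 b35 a6 a7
Rows 2 and 3 agree on G; apply G→F and equate their F entries.
Rows 1 and 2 agree on B; apply B→E, G and equate their E, G entries.
Rows 1 and 3 agree on B; apply B→E, G and equate their E, G entries.
Rows 1 and 2 agree on A, B, E; apply A, B, E→C and equate their C entries.
Rows 1 and 2 agree on G; apply G→F and equate their F entries.
Row 2 is now all distinguished symbols — the join is lossless.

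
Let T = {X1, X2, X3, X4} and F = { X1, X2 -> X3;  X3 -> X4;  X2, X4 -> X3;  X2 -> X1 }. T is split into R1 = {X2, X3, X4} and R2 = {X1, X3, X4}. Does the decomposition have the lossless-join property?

Common attributes: R1 ∩ R2 = {X3, X4}.
No dependency enlarges {X3, X4}, so (X3, X4)⁺ = {X3, X4}.
The closure contains neither all of R1 = {X2, X3, X4} nor all of R2 = {X1, X3, X4}, so the common attributes are not a superkey of either fragment. The join is lossy.

No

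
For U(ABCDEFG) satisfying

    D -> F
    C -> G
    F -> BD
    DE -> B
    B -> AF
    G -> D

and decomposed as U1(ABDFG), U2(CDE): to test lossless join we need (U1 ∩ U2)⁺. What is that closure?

ABDF

U1 ∩ U2 = {D}.
D → F applies, adding F
F → BD applies, adding B
B → AF applies, adding A
Closure: {ABDF}.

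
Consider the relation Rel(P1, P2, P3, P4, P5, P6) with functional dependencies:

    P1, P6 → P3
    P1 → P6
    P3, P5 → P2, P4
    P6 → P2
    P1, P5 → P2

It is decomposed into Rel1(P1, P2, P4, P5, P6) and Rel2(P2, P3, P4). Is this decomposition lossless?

Common attributes: Rel1 ∩ Rel2 = {P2, P4}.
No dependency enlarges {P2, P4}, so (P2, P4)⁺ = {P2, P4}.
The closure contains neither all of Rel1 = {P1, P2, P4, P5, P6} nor all of Rel2 = {P2, P3, P4}, so the common attributes are not a superkey of either fragment. The join is lossy.

No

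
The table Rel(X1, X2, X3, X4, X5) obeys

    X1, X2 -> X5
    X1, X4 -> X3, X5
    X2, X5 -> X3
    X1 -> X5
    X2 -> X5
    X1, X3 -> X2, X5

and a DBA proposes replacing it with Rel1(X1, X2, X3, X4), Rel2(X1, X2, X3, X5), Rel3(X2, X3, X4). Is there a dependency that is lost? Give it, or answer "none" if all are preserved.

none

X1, X2 → X5 lies within Rel2.
X1, X4 → X3, X5: restricted closure across fragments reaches X3, X5.
X2, X5 → X3 lies within Rel2.
X1 → X5 lies within Rel2.
X2 → X5 lies within Rel2.
X1, X3 → X2, X5 lies within Rel2.
Every dependency is enforceable on the fragments, so the decomposition is dependency-preserving.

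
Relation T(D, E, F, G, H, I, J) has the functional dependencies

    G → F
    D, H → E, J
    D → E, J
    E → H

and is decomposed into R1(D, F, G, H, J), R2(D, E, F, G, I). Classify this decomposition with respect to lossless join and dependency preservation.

lossless but not dependency-preserving

Lossless test: (D, F, G)⁺ = {D, E, F, G, H, J}, which contains all of one fragment — lossless.
Dependency preservation: the restricted closure of {E} across the fragments never reaches {H}, so E → H cannot be enforced without a join — not preserved.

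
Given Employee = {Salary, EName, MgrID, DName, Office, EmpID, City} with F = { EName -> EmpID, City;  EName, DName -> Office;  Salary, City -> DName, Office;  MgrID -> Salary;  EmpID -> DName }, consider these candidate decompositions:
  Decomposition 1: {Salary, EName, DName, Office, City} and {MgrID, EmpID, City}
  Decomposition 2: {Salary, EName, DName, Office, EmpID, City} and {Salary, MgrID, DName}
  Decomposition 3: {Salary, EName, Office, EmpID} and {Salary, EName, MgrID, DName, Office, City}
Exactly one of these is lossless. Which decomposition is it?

Decomposition 1: common = {City}, closure = {City} → lossy.
Decomposition 2: common = {Salary, DName}, closure = {Salary, DName} → lossy.
Decomposition 3: common = {Salary, EName, Office}, closure = {Salary, EName, DName, Office, EmpID, City} → lossless.

Decomposition 3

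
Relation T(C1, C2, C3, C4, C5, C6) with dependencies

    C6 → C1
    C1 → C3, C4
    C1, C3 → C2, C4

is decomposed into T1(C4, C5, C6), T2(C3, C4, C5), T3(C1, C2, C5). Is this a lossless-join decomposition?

Chase test. Columns are C1, C2, C3, C4, C5, C6; row i has aⱼ where attribute j ∈ Ti, else bᵢⱼ.
Initial tableau (one row per fragment):
  row 1: b11 b12 b13 a4 a5 a6
  row 2: b21 b22 a3 a4 a5 b26
  row 3: a1 a2 b33 b34 a5 b36
No row becomes fully distinguished — the join is lossy.

No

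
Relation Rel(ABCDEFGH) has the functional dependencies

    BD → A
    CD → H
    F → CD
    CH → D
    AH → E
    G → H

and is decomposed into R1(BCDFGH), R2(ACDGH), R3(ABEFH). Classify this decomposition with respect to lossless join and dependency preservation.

Lossless test (chase): Rows 1 and 3 agree on F; apply F→CD and equate their CD entries. Rows 2 and 3 agree on AH; apply AH→E and equate their E entries. Rows 1 and 3 agree on BD; apply BD→A and equate their A entries. Rows 1 and 2 agree on AH; apply AH→E and equate their E entries. Row 1 is now all distinguished symbols — the join is lossless.
Dependency preservation: the restricted closure of {BD} across the fragments never reaches {A}, so BD → A cannot be enforced without a join — not preserved.

lossless but not dependency-preserving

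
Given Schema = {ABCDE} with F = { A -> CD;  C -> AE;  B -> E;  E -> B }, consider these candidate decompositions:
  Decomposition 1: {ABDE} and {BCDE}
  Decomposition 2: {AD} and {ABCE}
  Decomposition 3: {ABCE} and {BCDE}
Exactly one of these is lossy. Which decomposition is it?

Decomposition 1

Decomposition 1: common = {BDE}, closure = {BDE} → lossy.
Decomposition 2: common = {A}, closure = {ABCDE} → lossless.
Decomposition 3: common = {BCE}, closure = {ABCDE} → lossless.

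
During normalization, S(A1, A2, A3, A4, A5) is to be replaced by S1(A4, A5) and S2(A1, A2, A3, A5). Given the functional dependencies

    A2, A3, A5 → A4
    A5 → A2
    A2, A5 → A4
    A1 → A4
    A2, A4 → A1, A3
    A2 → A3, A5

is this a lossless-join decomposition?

Common attributes: S1 ∩ S2 = {A5}.
Closure of {A5}: A5 → A2 applies, adding A2; A2, A5 → A4 applies, adding A4; A2, A4 → A1, A3 applies, adding A1, A3. So (A5)⁺ = {A1, A2, A3, A4, A5}.
This closure contains every attribute of S1, so S1 ∩ S2 → S1. The join is lossless.

Yes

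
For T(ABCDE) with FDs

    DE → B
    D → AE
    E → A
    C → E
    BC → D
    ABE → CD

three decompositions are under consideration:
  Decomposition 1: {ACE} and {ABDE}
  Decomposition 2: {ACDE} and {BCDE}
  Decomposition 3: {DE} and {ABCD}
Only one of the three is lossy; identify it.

Decomposition 1: common = {AE}, closure = {AE} → lossy.
Decomposition 2: common = {CDE}, closure = {ABCDE} → lossless.
Decomposition 3: common = {D}, closure = {ABCDE} → lossless.

Decomposition 1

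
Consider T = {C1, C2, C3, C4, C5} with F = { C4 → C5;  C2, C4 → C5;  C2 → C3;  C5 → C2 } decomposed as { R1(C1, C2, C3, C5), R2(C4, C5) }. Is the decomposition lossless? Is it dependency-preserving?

lossy but dependency-preserving

Lossless test: (C5)⁺ = {C2, C3, C5}, which is a superkey of neither fragment — lossy.
Dependency preservation: C2, C4 → C5 is not contained in any single fragment, but the restricted closure of its left-hand side across the fragments still reaches the right-hand side; the remaining FDs each lie inside some fragment. All dependencies are preserved.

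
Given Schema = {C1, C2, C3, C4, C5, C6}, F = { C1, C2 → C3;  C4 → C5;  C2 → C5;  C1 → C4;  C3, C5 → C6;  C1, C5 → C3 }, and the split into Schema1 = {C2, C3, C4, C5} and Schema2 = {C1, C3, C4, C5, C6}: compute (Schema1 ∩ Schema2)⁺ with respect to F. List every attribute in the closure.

Schema1 ∩ Schema2 = {C3, C4, C5}.
C3, C5 → C6 applies, adding C6
Closure: {C3, C4, C5, C6}.

C3, C4, C5, C6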